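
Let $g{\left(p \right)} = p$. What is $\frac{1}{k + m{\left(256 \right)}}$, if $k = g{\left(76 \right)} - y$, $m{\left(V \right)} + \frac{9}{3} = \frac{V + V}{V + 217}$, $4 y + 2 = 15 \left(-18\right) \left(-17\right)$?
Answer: $- \frac{473}{507490} \approx -0.00093204$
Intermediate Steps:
$y = 1147$ ($y = - \frac{1}{2} + \frac{15 \left(-18\right) \left(-17\right)}{4} = - \frac{1}{2} + \frac{\left(-270\right) \left(-17\right)}{4} = - \frac{1}{2} + \frac{1}{4} \cdot 4590 = - \frac{1}{2} + \frac{2295}{2} = 1147$)
$m{\left(V \right)} = -3 + \frac{2 V}{217 + V}$ ($m{\left(V \right)} = -3 + \frac{V + V}{V + 217} = -3 + \frac{2 V}{217 + V}$)
$k = -1071$ ($k = 76 - 1147 = -1071$)
$\frac{1}{k + m{\left(256 \right)}} = \frac{1}{-1071 + \frac{-651 - 256}{217 + 256}} = \frac{1}{-1071 + \frac{-651 - 256}{473}} = \frac{1}{-1071 + \frac{1}{473} \left(-907\right)} = \frac{1}{-1071 - \frac{907}{473}} = \frac{1}{- \frac{507490}{473}} = - \frac{473}{507490}$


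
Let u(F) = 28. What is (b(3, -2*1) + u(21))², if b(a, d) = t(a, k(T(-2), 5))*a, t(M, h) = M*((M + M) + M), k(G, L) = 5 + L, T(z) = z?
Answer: 11881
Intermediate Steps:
t(M, h) = 3*M² (t(M, h) = M*(2*M + M) = M*(3*M) = 3*M²)
b(a, d) = 3*a³ (b(a, d) = (3*a²)*a = 3*a³)
(b(3, -2*1) + u(21))² = (3*3³ + 28)² = (3*27 + 28)² = (81 + 28)² = 109² = 11881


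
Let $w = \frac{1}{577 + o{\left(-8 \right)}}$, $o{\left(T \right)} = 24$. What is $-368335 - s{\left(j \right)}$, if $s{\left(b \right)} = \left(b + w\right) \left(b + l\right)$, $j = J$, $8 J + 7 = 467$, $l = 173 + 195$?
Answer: $- \frac{944295907}{2404} \approx -3.928 \cdot 10^{5}$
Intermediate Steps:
$l = 368$
$J = \frac{115}{2}$ ($J = - \frac{7}{8} + \frac{1}{8} \cdot 467 = - \frac{7}{8} + \frac{467}{8} = \frac{115}{2} \approx 57.5$)
$w = \frac{1}{601}$ ($w = \frac{1}{577 + 24} = \frac{1}{601} \approx 0.0016639$)
$j = \frac{115}{2} \approx 57.5$
$s{\left(b \right)} = \left(368 + b\right) \left(\frac{1}{601} + b\right)$ ($s{\left(b \right)} = \left(b + \frac{1}{601}\right) \left(b + 368\right) = \left(\frac{1}{601} + b\right) \left(368 + b\right) = \left(368 + b\right) \left(\frac{1}{601} + b\right)$)
$-368335 - s{\left(j \right)} = -368335 - \left(\frac{368}{601} + \left(\frac{115}{2}\right)^{2} + \frac{221169}{601} \cdot \frac{115}{2}\right) = -368335 - \left(\frac{368}{601} + \frac{13225}{4} + \frac{25434435}{1202}\right) = -368335 - \frac{58818567}{2404} = - \frac{944295907}{2404}$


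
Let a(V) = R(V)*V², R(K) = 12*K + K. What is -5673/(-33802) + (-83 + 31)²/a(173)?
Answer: 29380219357/175017190034 ≈ 0.16787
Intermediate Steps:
R(K) = 13*K
a(V) = 13*V³ (a(V) = (13*V)*V² = 13*V³)
-5673/(-33802) + (-83 + 31)²/a(173) = -5673/(-33802) + (-83 + 31)²/((13*173³)) = -5673*(-1/33802) + (-52)²/((13*5177717)) = 5673/33802 + 2704/67310321 = 5673/33802 + 2704*(1/67310321) = 5673/33802 + 208/5177717 = 29380219357/175017190034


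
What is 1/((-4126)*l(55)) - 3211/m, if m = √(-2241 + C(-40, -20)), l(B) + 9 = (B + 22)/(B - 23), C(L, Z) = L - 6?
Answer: 16/435293 + 3211*I*√2287/2287 ≈ 3.6757e-5 + 67.144*I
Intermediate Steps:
C(L, Z) = -6 + L
l(B) = -9 + (22 + B)/(-23 + B) (l(B) = -9 + (B + 22)/(B - 23) = -9 + (22 + B)/(-23 + B))
m = I*√2287 (m = √(-2241 + (-6 - 40)) = √(-2241 - 46) = √(-2287) = I*√2287 ≈ 47.823*I)
1/((-4126)*l(55)) - 3211/m = 1/((-4126)*(((229 - 8*55)/(-23 + 55)))) - 3211*(-I*√2287/2287) = -32/(229 - 440)/4126 - (-3211)*I*√2287/2287 = -1/(4126*((1/32)*(-211))) + 3211*I*√2287/2287 = -1/(4126*(-211/32)) + 3211*I*√2287/2287 = -1/4126*(-32/211) + 3211*I*√2287/2287 = 16/435293 + 3211*I*√2287/2287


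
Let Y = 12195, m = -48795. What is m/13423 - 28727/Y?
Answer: -980657546/163693485 ≈ -5.9908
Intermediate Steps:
m/13423 - 28727/Y = -48795/13423 - 28727/12195 = -980657546/163693485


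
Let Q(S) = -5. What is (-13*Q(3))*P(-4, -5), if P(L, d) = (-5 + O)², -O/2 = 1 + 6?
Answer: 23465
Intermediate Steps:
O = -14 (O = -2*(1 + 6) = -2*7 = -14)
P(L, d) = 361 (P(L, d) = (-5 - 14)² = (-19)² = 361)
(-13*Q(3))*P(-4, -5) = -13*(-5)*361 = 65*361 = 23465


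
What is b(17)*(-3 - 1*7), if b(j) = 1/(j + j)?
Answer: -5/17 ≈ -0.29412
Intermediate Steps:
b(j) = 1/(2*j)
b(17)*(-3 - 1*7) = ((1/2)/17)*(-3 - 1*7) = ((1/2)*(1/17))*(-3 - 7) = (1/34)*(-10) = -5/17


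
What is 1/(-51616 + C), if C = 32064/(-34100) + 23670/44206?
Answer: -6078325/313741283983 ≈ -1.9374e-5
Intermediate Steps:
C = -2460783/6078325 (C = 32064*(-1/34100) + 23670*(1/44206) = -8016/8525 + 11835/22103 = -2460783/6078325 ≈ -0.40485)
1/(-51616 + C) = 1/(-51616 - 2460783/6078325) = 1/(-313741283983/6078325) = -6078325/313741283983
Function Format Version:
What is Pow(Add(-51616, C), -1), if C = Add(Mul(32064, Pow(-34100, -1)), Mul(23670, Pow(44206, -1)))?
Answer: Rational(-6078325, 313741283983) ≈ -1.9374e-5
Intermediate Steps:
C = Rational(-2460783, 6078325) (C = Add(Mul(32064, Rational(-1, 34100)), Mul(23670, Rational(1, 44206))) = Add(Rational(-8016, 8525), Rational(11835, 22103)) = Rational(-2460783, 6078325) ≈ -0.40485)
Pow(Add(-51616, C), -1) = Pow(Add(-51616, Rational(-2460783, 6078325)), -1) = Pow(Rational(-313741283983, 6078325), -1) = Rational(-6078325, 313741283983)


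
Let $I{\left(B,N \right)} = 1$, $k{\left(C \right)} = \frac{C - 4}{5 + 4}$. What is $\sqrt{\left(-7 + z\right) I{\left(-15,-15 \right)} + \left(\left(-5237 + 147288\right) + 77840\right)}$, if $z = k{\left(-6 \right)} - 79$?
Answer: $\frac{\sqrt{1978235}}{3} \approx 468.83$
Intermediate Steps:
$k{\left(C \right)} = - \frac{4}{9} + \frac{C}{9}$ ($k{\left(C \right)} = \frac{-4 + C}{9} = \left(-4 + C\right) \frac{1}{9} = - \frac{4}{9} + \frac{C}{9}$)
$z = - \frac{721}{9}$ ($z = \left(- \frac{4}{9} + \frac{1}{9} \left(-6\right)\right) - 79 = \left(- \frac{4}{9} - \frac{2}{3}\right) - 79 = - \frac{10}{9} - 79 = - \frac{721}{9} \approx -80.111$)
$\sqrt{\left(-7 + z\right) I{\left(-15,-15 \right)} + \left(\left(-5237 + 147288\right) + 77840\right)} = \sqrt{\left(-7 - \frac{721}{9}\right) 1 + \left(\left(-5237 + 147288\right) + 77840\right)} = \sqrt{\left(- \frac{784}{9}\right) 1 + \left(142051 + 77840\right)} = \sqrt{- \frac{784}{9} + 219891} = \sqrt{\frac{1978235}{9}} = \frac{\sqrt{1978235}}{3}$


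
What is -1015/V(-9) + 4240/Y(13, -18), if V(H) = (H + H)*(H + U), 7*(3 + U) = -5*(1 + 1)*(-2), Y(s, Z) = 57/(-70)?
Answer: -114106195/21888 ≈ -5213.2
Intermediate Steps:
Y(s, Z) = -57/70 (Y(s, Z) = 57*(-1/70) = -57/70)
U = -1/7 (U = -3 + (-5*(1 + 1)*(-2))/7 = -3 + (-5*2*(-2))/7 = -3 + (-10*(-2))/7 = -3 + (1/7)*20 = -3 + 20/7 = -1/7 ≈ -0.14286)
V(H) = 2*H*(-1/7 + H) (V(H) = (H + H)*(H - 1/7) = (2*H)*(-1/7 + H) = 2*H*(-1/7 + H))
-1015/V(-9) + 4240/Y(13, -18) = -1015*(-7/(18*(-1 + 7*(-9)))) + 4240/(-57/70) = -1015*(-7/(18*(-1 - 63))) + 4240*(-70/57) = -1015/((2/7)*(-9)*(-64)) - 296800/57 = -1015/1152/7 - 296800/57 = -1015*7/1152 - 296800/57 = -7105/1152 - 296800/57 = -114106195/21888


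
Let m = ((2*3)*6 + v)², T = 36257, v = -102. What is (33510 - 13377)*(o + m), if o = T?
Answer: 817661529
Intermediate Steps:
o = 36257
m = 4356 (m = ((2*3)*6 - 102)² = (6*6 - 102)² = (36 - 102)² = (-66)² = 4356)
(33510 - 13377)*(o + m) = (33510 - 13377)*(36257 + 4356) = 20133*40613 = 817661529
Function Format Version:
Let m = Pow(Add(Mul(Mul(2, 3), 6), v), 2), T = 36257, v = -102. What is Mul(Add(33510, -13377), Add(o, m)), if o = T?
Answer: 817661529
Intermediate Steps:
o = 36257
m = 4356 (m = Pow(Add(Mul(Mul(2, 3), 6), -102), 2) = Pow(Add(Mul(6, 6), -102), 2) = Pow(Add(36, -102), 2) = Pow(-66, 2) = 4356)
Mul(Add(33510, -13377), Add(o, m)) = Mul(Add(33510, -13377), Add(36257, 4356)) = Mul(20133, 40613) = 817661529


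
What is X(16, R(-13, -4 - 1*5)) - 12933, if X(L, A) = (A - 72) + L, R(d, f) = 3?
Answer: -12986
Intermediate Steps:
X(L, A) = -72 + A + L (X(L, A) = (-72 + A) + L = -72 + A + L)
X(16, R(-13, -4 - 1*5)) - 12933 = (-72 + 3 + 16) - 12933 = -53 - 12933 = -12986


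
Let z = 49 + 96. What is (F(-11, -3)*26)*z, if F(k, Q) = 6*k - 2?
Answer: -256360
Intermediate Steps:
F(k, Q) = -2 + 6*k
z = 145
(F(-11, -3)*26)*z = ((-2 + 6*(-11))*26)*145 = ((-2 - 66)*26)*145 = -68*26*145 = -1768*145 = -256360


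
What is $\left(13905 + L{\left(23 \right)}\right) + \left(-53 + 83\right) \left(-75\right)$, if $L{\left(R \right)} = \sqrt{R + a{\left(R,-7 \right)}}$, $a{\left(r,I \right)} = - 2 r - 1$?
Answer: $11655 + 2 i \sqrt{6} \approx 11655.0 + 4.899 i$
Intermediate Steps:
$a{\left(r,I \right)} = -1 - 2 r$
$L{\left(R \right)} = \sqrt{-1 - R}$ ($L{\left(R \right)} = \sqrt{R - \left(1 + 2 R\right)} = \sqrt{-1 - R}$)
$\left(13905 + L{\left(23 \right)}\right) + \left(-53 + 83\right) \left(-75\right) = \left(13905 + \sqrt{-1 - 23}\right) + \left(-53 + 83\right) \left(-75\right) = \left(13905 + \sqrt{-1 - 23}\right) + 30 \left(-75\right) = \left(13905 + \sqrt{-24}\right) - 2250 = \left(13905 + 2 i \sqrt{6}\right) - 2250 = 11655 + 2 i \sqrt{6}$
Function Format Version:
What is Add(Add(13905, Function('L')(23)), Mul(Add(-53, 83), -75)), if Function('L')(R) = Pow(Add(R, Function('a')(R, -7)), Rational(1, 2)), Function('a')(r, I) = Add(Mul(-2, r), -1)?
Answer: Add(11655, Mul(2, I, Pow(6, Rational(1, 2)))) ≈ Add(11655., Mul(4.8990, I))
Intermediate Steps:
Function('a')(r, I) = Add(-1, Mul(-2, r))
Function('L')(R) = Pow(Add(-1, Mul(-1, R)), Rational(1, 2)) (Function('L')(R) = Pow(Add(R, Add(-1, Mul(-2, R))), Rational(1, 2)) = Pow(Add(-1, Mul(-1, R)), Rational(1, 2)))
Add(Add(13905, Function('L')(23)), Mul(Add(-53, 83), -75)) = Add(Add(13905, Pow(Add(-1, Mul(-1, 23)), Rational(1, 2))), Mul(Add(-53, 83), -75)) = Add(Add(13905, Pow(Add(-1, -23), Rational(1, 2))), Mul(30, -75)) = Add(Add(13905, Pow(-24, Rational(1, 2))), -2250) = Add(Add(13905, Mul(2, I, Pow(6, Rational(1, 2)))), -2250) = Add(11655, Mul(2, I, Pow(6, Rational(1, 2))))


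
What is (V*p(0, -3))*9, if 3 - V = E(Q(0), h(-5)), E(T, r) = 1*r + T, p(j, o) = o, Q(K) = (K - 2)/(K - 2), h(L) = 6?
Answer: 108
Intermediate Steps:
Q(K) = 1 (Q(K) = (-2 + K)/(-2 + K) = 1)
E(T, r) = T + r (E(T, r) = r + T = T + r)
V = -4 (V = 3 - (1 + 6) = 3 - 1*7 = 3 - 7 = -4)
(V*p(0, -3))*9 = -4*(-3)*9 = 12*9 = 108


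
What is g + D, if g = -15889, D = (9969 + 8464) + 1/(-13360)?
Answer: 33987839/13360 ≈ 2544.0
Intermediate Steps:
D = 246264879/13360 (D = 18433 - 1/13360 = 246264879/13360 ≈ 18433.)
g + D = -15889 + 246264879/13360 = 33987839/13360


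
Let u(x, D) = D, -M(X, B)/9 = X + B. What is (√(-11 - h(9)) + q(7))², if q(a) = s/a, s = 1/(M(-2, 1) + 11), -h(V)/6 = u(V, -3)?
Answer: -568399/19600 + I*√29/70 ≈ -29.0 + 0.076931*I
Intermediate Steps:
M(X, B) = -9*B - 9*X (M(X, B) = -9*(X + B) = -9*(B + X) = -9*B - 9*X)
h(V) = 18 (h(V) = -6*(-3) = 18)
s = 1/20 (s = 1/((-9*1 - 9*(-2)) + 11) = 1/((-9 + 18) + 11) = 1/(9 + 11) = 1/20 ≈ 0.050000)
q(a) = 1/(20*a)
(√(-11 - h(9)) + q(7))² = (√(-11 - 1*18) + (1/20)/7)² = (√(-11 - 18) + (1/20)*(⅐))² = (√(-29) + 1/140)² = (I*√29 + 1/140)² = (1/140 + I*√29)²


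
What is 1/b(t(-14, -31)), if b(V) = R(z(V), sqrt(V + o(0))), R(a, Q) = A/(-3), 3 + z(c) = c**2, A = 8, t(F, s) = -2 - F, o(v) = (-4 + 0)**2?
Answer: -3/8 ≈ -0.37500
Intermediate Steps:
o(v) = 16 (o(v) = (-4)**2 = 16)
z(c) = -3 + c**2
R(a, Q) = -8/3 (R(a, Q) = 8/(-3) = 8*(-1/3) = -8/3)
b(V) = -8/3
1/b(t(-14, -31)) = 1/(-8/3) = -3/8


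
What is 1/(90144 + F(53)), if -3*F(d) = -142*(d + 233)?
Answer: 3/311044 ≈ 9.6449e-6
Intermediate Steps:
F(d) = 33086/3 + 142*d/3 (F(d) = -(-142)*(d + 233)/3 = -(-142)*(233 + d)/3 = -(-33086 - 142*d)/3 = 33086/3 + 142*d/3)
1/(90144 + F(53)) = 1/(90144 + (33086/3 + (142/3)*53)) = 1/(90144 + (33086/3 + 7526/3)) = 1/(90144 + 40612/3) = 1/(311044/3) = 3/311044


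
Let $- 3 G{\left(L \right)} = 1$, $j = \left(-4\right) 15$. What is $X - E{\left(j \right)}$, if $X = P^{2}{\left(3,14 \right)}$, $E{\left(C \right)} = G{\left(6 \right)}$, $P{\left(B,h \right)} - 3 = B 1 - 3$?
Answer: $\frac{28}{3} \approx 9.3333$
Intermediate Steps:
$P{\left(B,h \right)} = B$ ($P{\left(B,h \right)} = 3 + \left(B 1 - 3\right) = 3 + \left(B - 3\right) = 3 + \left(-3 + B\right) = B$)
$j = -60$
$G{\left(L \right)} = - \frac{1}{3}$ ($G{\left(L \right)} = \left(- \frac{1}{3}\right) 1 = - \frac{1}{3}$)
$E{\left(C \right)} = - \frac{1}{3}$
$X = 9$ ($X = 3^{2} = 9$)
$X - E{\left(j \right)} = 9 - - \frac{1}{3} = 9 + \frac{1}{3} = \frac{28}{3}$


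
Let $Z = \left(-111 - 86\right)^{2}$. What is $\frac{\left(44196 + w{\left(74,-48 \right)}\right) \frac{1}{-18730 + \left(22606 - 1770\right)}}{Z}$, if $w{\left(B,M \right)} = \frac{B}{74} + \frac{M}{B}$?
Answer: $\frac{1635265}{3024074898} \approx 0.00054075$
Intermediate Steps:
$w{\left(B,M \right)} = \frac{B}{74} + \frac{M}{B}$ ($w{\left(B,M \right)} = B \frac{1}{74} + \frac{M}{B} = \frac{B}{74} + \frac{M}{B}$)
$Z = 38809$ ($Z = \left(-197\right)^{2} = 38809$)
$\frac{\left(44196 + w{\left(74,-48 \right)}\right) \frac{1}{-18730 + \left(22606 - 1770\right)}}{Z} = \frac{\left(44196 + \left(\frac{1}{74} \cdot 74 - \frac{48}{74}\right)\right) \frac{1}{-18730 + \left(22606 - 1770\right)}}{38809} = \frac{44196 + \left(1 - \frac{24}{37}\right)}{-18730 + 20836} \cdot \frac{1}{38809} = \frac{44196 + \left(1 - \frac{24}{37}\right)}{2106} \cdot \frac{1}{38809} = \left(44196 + \frac{13}{37}\right) \frac{1}{2106} \cdot \frac{1}{38809} = \frac{1635265}{37} \cdot \frac{1}{2106} \cdot \frac{1}{38809} = \frac{1635265}{77922} \cdot \frac{1}{38809} = \frac{1635265}{3024074898}$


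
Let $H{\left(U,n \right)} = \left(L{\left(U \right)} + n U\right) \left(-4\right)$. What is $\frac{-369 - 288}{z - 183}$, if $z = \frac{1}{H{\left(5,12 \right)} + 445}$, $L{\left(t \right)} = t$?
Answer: $\frac{121545}{33854} \approx 3.5903$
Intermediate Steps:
$H{\left(U,n \right)} = - 4 U - 4 U n$ ($H{\left(U,n \right)} = \left(U + n U\right) \left(-4\right) = \left(U + U n\right) \left(-4\right) = - 4 U - 4 U n$)
$z = \frac{1}{185}$ ($z = \frac{1}{4 \cdot 5 \left(-1 - 12\right) + 445} = \frac{1}{4 \cdot 5 \left(-13\right) + 445} = \frac{1}{-260 + 445} = \frac{1}{185} \approx 0.0054054$)
$\frac{-369 - 288}{z - 183} = \frac{-369 - 288}{\frac{1}{185} - 183} = - \frac{657}{- \frac{33854}{185}} = \left(-657\right) \left(- \frac{185}{33854}\right) = \frac{121545}{33854}$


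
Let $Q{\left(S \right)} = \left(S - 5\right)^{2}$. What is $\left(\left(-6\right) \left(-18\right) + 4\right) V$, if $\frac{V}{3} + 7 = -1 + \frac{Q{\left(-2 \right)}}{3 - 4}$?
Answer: $-19152$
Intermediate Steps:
$Q{\left(S \right)} = \left(-5 + S\right)^{2}$
$V = -171$ ($V = -21 + 3 \left(-1 + \frac{\left(-5 - 2\right)^{2}}{3 - 4}\right) = -21 + 3 \left(-1 + \frac{\left(-7\right)^{2}}{-1}\right) = -21 + 3 \left(-1 + 49 \left(-1\right)\right) = -21 + 3 \left(-1 - 49\right) = -21 + 3 \left(-50\right) = -21 - 150 = -171$)
$\left(\left(-6\right) \left(-18\right) + 4\right) V = \left(\left(-6\right) \left(-18\right) + 4\right) \left(-171\right) = \left(108 + 4\right) \left(-171\right) = 112 \left(-171\right) = -19152$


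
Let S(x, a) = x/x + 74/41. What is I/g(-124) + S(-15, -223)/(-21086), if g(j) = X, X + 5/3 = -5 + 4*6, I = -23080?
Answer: -1151149735/864526 ≈ -1331.5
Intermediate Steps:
S(x, a) = 115/41 (S(x, a) = 1 + 74*(1/41) = 1 + 74/41 = 115/41)
X = 52/3 (X = -5/3 + (-5 + 4*6) = -5/3 + (-5 + 24) = -5/3 + 19 = 52/3 ≈ 17.333)
g(j) = 52/3
I/g(-124) + S(-15, -223)/(-21086) = -23080/52/3 + (115/41)/(-21086) = -23080*3/52 + (115/41)*(-1/21086) = -17310/13 - 115/864526 = -1151149735/864526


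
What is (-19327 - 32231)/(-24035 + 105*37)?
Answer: 1983/775 ≈ 2.5587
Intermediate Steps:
(-19327 - 32231)/(-24035 + 105*37) = -51558/(-24035 + 3885) = -51558/(-20150) = -51558*(-1/20150) = 1983/775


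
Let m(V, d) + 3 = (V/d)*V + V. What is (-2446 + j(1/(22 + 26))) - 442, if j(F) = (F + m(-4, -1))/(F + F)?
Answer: -6879/2 ≈ -3439.5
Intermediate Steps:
m(V, d) = -3 + V + V**2/d (m(V, d) = -3 + ((V/d)*V + V) = -3 + (V**2/d + V) = -3 + (V + V**2/d) = -3 + V + V**2/d)
j(F) = (-23 + F)/(2*F) (j(F) = (F + (-3 - 4 + (-4)**2/(-1)))/(F + F) = (F + (-3 - 4 + 16*(-1)))/((2*F)) = (F + (-3 - 4 - 16))*(1/(2*F)) = (F - 23)*(1/(2*F)) = (-23 + F)*(1/(2*F)) = (-23 + F)/(2*F))
(-2446 + j(1/(22 + 26))) - 442 = (-2446 + (-23 + 1/(22 + 26))/(2*(1/(22 + 26)))) - 442 = (-2446 + (-23 + 1/48)/(2*(1/48))) - 442 = (-2446 + (1/2)*48*(-1103/48)) - 442 = (-2446 - 1103/2) - 442 = -5995/2 - 442 = -6879/2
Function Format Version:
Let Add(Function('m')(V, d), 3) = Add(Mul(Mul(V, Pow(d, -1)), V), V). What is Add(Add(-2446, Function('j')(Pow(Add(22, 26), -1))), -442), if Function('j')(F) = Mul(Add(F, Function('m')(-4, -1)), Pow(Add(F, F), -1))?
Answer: Rational(-6879, 2) ≈ -3439.5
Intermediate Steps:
Function('m')(V, d) = Add(-3, V, Mul(Pow(V, 2), Pow(d, -1))) (Function('m')(V, d) = Add(-3, Add(Mul(Mul(V, Pow(d, -1)), V), V)) = Add(-3, Add(Mul(Pow(V, 2), Pow(d, -1)), V)) = Add(-3, Add(V, Mul(Pow(V, 2), Pow(d, -1)))) = Add(-3, V, Mul(Pow(V, 2), Pow(d, -1))))
Function('j')(F) = Mul(Rational(1, 2), Pow(F, -1), Add(-23, F)) (Function('j')(F) = Mul(Add(F, Add(-3, -4, Mul(Pow(-4, 2), Pow(-1, -1)))), Pow(Add(F, F), -1)) = Mul(Add(F, Add(-3, -4, Mul(16, -1))), Pow(Mul(2, F), -1)) = Mul(Add(F, Add(-3, -4, -16)), Mul(Rational(1, 2), Pow(F, -1))) = Mul(Add(F, -23), Mul(Rational(1, 2), Pow(F, -1))) = Mul(Add(-23, F), Mul(Rational(1, 2), Pow(F, -1))) = Mul(Rational(1, 2), Pow(F, -1), Add(-23, F)))
Add(Add(-2446, Function('j')(Pow(Add(22, 26), -1))), -442) = Add(Add(-2446, Mul(Rational(1, 2), Pow(Pow(Add(22, 26), -1), -1), Add(-23, Pow(Add(22, 26), -1)))), -442) = Add(Add(-2446, Mul(Rational(1, 2), Pow(Pow(48, -1), -1), Add(-23, Pow(48, -1)))), -442) = Add(Add(-2446, Mul(Rational(1, 2), Pow(Rational(1, 48), -1), Add(-23, Rational(1, 48)))), -442) = Add(Add(-2446, Mul(Rational(1, 2), 48, Rational(-1103, 48))), -442) = Add(Add(-2446, Rational(-1103, 2)), -442) = Add(Rational(-5995, 2), -442) = Rational(-6879, 2)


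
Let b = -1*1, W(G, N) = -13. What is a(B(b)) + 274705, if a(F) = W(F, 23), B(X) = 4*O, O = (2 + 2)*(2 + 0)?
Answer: 274692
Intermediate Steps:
b = -1
O = 8 (O = 4*2 = 8)
B(X) = 32 (B(X) = 4*8 = 32)
a(F) = -13
a(B(b)) + 274705 = -13 + 274705 = 274692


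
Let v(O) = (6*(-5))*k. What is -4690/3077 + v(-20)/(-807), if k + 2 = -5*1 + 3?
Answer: -1384690/827713 ≈ -1.6729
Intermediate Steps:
k = -4 (k = -2 + (-5*1 + 3) = -2 + (-5 + 3) = -2 - 2 = -4)
v(O) = 120 (v(O) = (6*(-5))*(-4) = -30*(-4) = 120)
-4690/3077 + v(-20)/(-807) = -4690/3077 + 120/(-807) = -4690*1/3077 + 120*(-1/807) = -4690/3077 - 40/269 = -1384690/827713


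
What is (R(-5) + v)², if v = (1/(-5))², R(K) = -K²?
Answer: 389376/625 ≈ 623.00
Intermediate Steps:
v = 1/25 (v = (-⅕)² = 1/25 ≈ 0.040000)
(R(-5) + v)² = (-1*(-5)² + 1/25)² = (-1*25 + 1/25)² = (-25 + 1/25)² = (-624/25)² = 389376/625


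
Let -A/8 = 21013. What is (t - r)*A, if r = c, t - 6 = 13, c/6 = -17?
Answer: -20340584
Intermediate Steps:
A = -168104 (A = -8*21013 = -168104)
c = -102 (c = 6*(-17) = -102)
t = 19 (t = 6 + 13 = 19)
r = -102
(t - r)*A = (19 - 1*(-102))*(-168104) = (19 + 102)*(-168104) = 121*(-168104) = -20340584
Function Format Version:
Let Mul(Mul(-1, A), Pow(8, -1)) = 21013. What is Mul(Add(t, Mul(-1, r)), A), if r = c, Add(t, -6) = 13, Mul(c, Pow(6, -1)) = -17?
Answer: -20340584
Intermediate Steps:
A = -168104 (A = Mul(-8, 21013) = -168104)
c = -102 (c = Mul(6, -17) = -102)
t = 19 (t = Add(6, 13) = 19)
r = -102
Mul(Add(t, Mul(-1, r)), A) = Mul(Add(19, Mul(-1, -102)), -168104) = Mul(Add(19, 102), -168104) = Mul(121, -168104) = -20340584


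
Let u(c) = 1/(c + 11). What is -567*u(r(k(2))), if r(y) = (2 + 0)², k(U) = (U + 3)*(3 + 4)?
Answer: -189/5 ≈ -37.800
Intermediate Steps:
k(U) = 21 + 7*U (k(U) = (3 + U)*7 = 21 + 7*U)
r(y) = 4 (r(y) = 2² = 4)
u(c) = 1/(11 + c)
-567*u(r(k(2))) = -567/(11 + 4) = -567/15 = -567*1/15 = -189/5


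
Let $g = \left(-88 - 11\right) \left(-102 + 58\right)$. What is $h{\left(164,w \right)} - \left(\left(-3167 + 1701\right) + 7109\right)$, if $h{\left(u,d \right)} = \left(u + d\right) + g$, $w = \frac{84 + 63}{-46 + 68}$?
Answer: $- \frac{24559}{22} \approx -1116.3$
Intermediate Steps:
$g = 4356$ ($g = \left(-99\right) \left(-44\right) = 4356$)
$w = \frac{147}{22} \approx 6.6818$
$h{\left(u,d \right)} = 4356 + d + u$ ($h{\left(u,d \right)} = \left(u + d\right) + 4356 = \left(d + u\right) + 4356 = 4356 + d + u$)
$h{\left(164,w \right)} - \left(\left(-3167 + 1701\right) + 7109\right) = \left(4356 + \frac{147}{22} + 164\right) - \left(\left(-3167 + 1701\right) + 7109\right) = \frac{99587}{22} - \left(-1466 + 7109\right) = \frac{99587}{22} - 5643 = - \frac{24559}{22}$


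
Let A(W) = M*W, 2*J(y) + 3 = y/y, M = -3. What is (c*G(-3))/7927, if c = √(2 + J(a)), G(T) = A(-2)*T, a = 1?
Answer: -18/7927 ≈ -0.0022707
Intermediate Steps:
J(y) = -1 (J(y) = -3/2 + (y/y)/2 = -3/2 + (½)*1 = -3/2 + ½ = -1)
A(W) = -3*W
G(T) = 6*T (G(T) = (-3*(-2))*T = 6*T)
c = 1 (c = √(2 - 1) = √1 = 1)
(c*G(-3))/7927 = (1*(6*(-3)))/7927 = (1*(-18))*(1/7927) = -18*1/7927 = -18/7927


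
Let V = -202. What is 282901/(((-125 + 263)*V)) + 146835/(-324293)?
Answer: -948871153/89504868 ≈ -10.601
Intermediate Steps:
282901/(((-125 + 263)*V)) + 146835/(-324293) = 282901/(((-125 + 263)*(-202))) + 146835/(-324293) = 282901/((138*(-202))) + 146835*(-1/324293) = 282901/(-27876) - 146835/324293 = 282901*(-1/27876) - 146835/324293 = -2801/276 - 146835/324293 = -948871153/89504868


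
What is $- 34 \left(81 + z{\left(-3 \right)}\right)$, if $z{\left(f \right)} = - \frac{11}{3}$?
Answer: $- \frac{7888}{3} \approx -2629.3$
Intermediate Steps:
$z{\left(f \right)} = - \frac{11}{3}$ ($z{\left(f \right)} = \left(-11\right) \frac{1}{3} = - \frac{11}{3}$)
$- 34 \left(81 + z{\left(-3 \right)}\right) = - 34 \left(81 - \frac{11}{3}\right) = \left(-34\right) \frac{232}{3} = - \frac{7888}{3}$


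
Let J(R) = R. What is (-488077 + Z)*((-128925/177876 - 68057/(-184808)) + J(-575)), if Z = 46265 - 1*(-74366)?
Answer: 10724911016460911/50729796 ≈ 2.1141e+8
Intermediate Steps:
Z = 120631 (Z = 46265 + 74366 = 120631)
(-488077 + Z)*((-128925/177876 - 68057/(-184808)) + J(-575)) = (-488077 + 120631)*((-128925/177876 - 68057/(-184808)) - 575) = -367446*((-128925*1/177876 - 68057*(-1/184808)) - 575) = -367446*((-4775/6588 + 68057/184808) - 575) = -367446*(-108524671/304378776 - 575) = -367446*(-175126320871/304378776) = 10724911016460911/50729796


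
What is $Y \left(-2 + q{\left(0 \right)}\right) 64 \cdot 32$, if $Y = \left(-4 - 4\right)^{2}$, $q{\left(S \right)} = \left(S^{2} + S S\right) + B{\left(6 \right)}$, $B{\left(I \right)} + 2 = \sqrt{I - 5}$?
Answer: $-393216$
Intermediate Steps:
$B{\left(I \right)} = -2 + \sqrt{-5 + I}$ ($B{\left(I \right)} = -2 + \sqrt{I - 5} = -2 + \sqrt{-5 + I}$)
$q{\left(S \right)} = -1 + 2 S^{2}$ ($q{\left(S \right)} = \left(S^{2} + S S\right) - \left(2 - \sqrt{-5 + 6}\right) = \left(S^{2} + S^{2}\right) - \left(2 - \sqrt{1}\right) = 2 S^{2} + \left(-2 + 1\right) = 2 S^{2} - 1 = -1 + 2 S^{2}$)
$Y = 64$ ($Y = \left(-8\right)^{2} = 64$)
$Y \left(-2 + q{\left(0 \right)}\right) 64 \cdot 32 = 64 \left(-2 - \left(1 - 2 \cdot 0^{2}\right)\right) 64 \cdot 32 = 64 \left(-2 + \left(-1 + 2 \cdot 0\right)\right) 64 \cdot 32 = 64 \left(-2 + \left(-1 + 0\right)\right) 64 \cdot 32 = 64 \left(-2 - 1\right) 64 \cdot 32 = 64 \left(-3\right) 64 \cdot 32 = \left(-192\right) 64 \cdot 32 = \left(-12288\right) 32 = -393216$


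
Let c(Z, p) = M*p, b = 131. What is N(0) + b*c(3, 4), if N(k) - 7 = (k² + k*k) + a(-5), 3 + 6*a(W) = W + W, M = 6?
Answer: 18893/6 ≈ 3148.8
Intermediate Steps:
c(Z, p) = 6*p
a(W) = -½ + W/3 (a(W) = -½ + (W + W)/6 = -½ + (2*W)/6 = -½ + W/3)
N(k) = 29/6 + 2*k² (N(k) = 7 + ((k² + k*k) + (-½ + (⅓)*(-5))) = 7 + ((k² + k²) + (-½ - 5/3)) = 7 + (2*k² - 13/6) = 7 + (-13/6 + 2*k²) = 29/6 + 2*k²)
N(0) + b*c(3, 4) = (29/6 + 2*0²) + 131*(6*4) = (29/6 + 2*0) + 131*24 = (29/6 + 0) + 3144 = 29/6 + 3144 = 18893/6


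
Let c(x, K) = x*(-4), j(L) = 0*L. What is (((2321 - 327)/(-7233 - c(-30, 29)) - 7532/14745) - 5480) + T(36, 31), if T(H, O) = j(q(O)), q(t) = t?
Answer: -198075434042/36139995 ≈ -5480.8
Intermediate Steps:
j(L) = 0
T(H, O) = 0
c(x, K) = -4*x
(((2321 - 327)/(-7233 - c(-30, 29)) - 7532/14745) - 5480) + T(36, 31) = (((2321 - 327)/(-7233 - (-4)*(-30)) - 7532/14745) - 5480) + 0 = ((1994/(-7233 - 1*120) - 7532*1/14745) - 5480) + 0 = ((1994/(-7233 - 120) - 7532/14745) - 5480) + 0 = ((1994/(-7353) - 7532/14745) - 5480) + 0 = ((1994*(-1/7353) - 7532/14745) - 5480) + 0 = ((-1994/7353 - 7532/14745) - 5480) + 0 = (-28261442/36139995 - 5480) + 0 = -198075434042/36139995 + 0 = -198075434042/36139995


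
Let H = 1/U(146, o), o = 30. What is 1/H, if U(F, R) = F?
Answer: 146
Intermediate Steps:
H = 1/146 ≈ 0.0068493
1/H = 1/(1/146) = 146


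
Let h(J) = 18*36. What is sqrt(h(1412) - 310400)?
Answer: 2*I*sqrt(77438) ≈ 556.55*I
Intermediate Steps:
h(J) = 648
sqrt(h(1412) - 310400) = sqrt(648 - 310400) = sqrt(-309752) = 2*I*sqrt(77438)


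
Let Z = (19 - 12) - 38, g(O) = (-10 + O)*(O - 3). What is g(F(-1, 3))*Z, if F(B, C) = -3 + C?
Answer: -930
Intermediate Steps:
g(O) = (-10 + O)*(-3 + O)
Z = -31 (Z = 7 - 38 = -31)
g(F(-1, 3))*Z = (30 + (-3 + 3)² - 13*(-3 + 3))*(-31) = (30 + 0² - 13*0)*(-31) = (30 + 0 + 0)*(-31) = 30*(-31) = -930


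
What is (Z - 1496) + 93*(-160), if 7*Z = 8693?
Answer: -105939/7 ≈ -15134.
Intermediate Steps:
Z = 8693/7 (Z = (⅐)*8693 = 8693/7 ≈ 1241.9)
(Z - 1496) + 93*(-160) = (8693/7 - 1496) + 93*(-160) = -1779/7 - 14880 = -105939/7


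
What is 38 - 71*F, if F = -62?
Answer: 4440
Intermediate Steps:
38 - 71*F = 38 - 71*(-62) = 38 + 4402 = 4440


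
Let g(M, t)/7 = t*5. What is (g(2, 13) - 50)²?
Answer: 164025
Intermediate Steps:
g(M, t) = 35*t (g(M, t) = 7*(t*5) = 7*(5*t) = 35*t)
(g(2, 13) - 50)² = (35*13 - 50)² = (455 - 50)² = 405² = 164025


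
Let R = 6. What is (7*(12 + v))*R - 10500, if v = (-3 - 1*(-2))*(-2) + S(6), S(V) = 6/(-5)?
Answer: -49812/5 ≈ -9962.4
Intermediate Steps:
S(V) = -6/5 (S(V) = 6*(-⅕) = -6/5)
v = ⅘ (v = (-3 - 1*(-2))*(-2) - 6/5 = (-3 + 2)*(-2) - 6/5 = -1*(-2) - 6/5 = 2 - 6/5 = ⅘ ≈ 0.80000)
(7*(12 + v))*R - 10500 = (7*(12 + ⅘))*6 - 10500 = (7*(64/5))*6 - 10500 = (448/5)*6 - 10500 = 2688/5 - 10500 = -49812/5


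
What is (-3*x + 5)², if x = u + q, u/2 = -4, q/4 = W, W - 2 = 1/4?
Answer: 4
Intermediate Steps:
W = 9/4 (W = 2 + 1/4 = 2 + ¼ = 9/4 ≈ 2.2500)
q = 9 (q = 4*(9/4) = 9)
u = -8 (u = 2*(-4) = -8)
x = 1 (x = -8 + 9 = 1)
(-3*x + 5)² = (-3*1 + 5)² = (-3 + 5)² = 2² = 4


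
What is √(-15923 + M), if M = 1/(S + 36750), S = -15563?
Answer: 10*I*√71476590322/21187 ≈ 126.19*I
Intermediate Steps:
M = 1/21187 (M = 1/(-15563 + 36750) = 1/21187 ≈ 4.7199e-5)
√(-15923 + M) = √(-15923 + 1/21187) = √(-337360600/21187) = 10*I*√71476590322/21187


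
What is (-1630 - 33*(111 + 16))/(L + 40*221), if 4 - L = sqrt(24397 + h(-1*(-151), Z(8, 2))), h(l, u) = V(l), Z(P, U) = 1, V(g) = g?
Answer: -12870231/19547947 - 110599*sqrt(17)/39095894 ≈ -0.67006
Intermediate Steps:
h(l, u) = l
L = 4 - 38*sqrt(17) (L = 4 - sqrt(24397 - 1*(-151)) = 4 - sqrt(24397 + 151) = 4 - sqrt(24548) = 4 - 38*sqrt(17) ≈ -152.68)
(-1630 - 33*(111 + 16))/(L + 40*221) = (-1630 - 33*(111 + 16))/((4 - 38*sqrt(17)) + 40*221) = (-1630 - 33*127)/((4 - 38*sqrt(17)) + 8840) = (-1630 - 4191)/(8844 - 38*sqrt(17)) = -5821/(8844 - 38*sqrt(17))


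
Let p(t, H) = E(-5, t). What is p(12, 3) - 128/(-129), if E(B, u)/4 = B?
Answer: -2452/129 ≈ -19.008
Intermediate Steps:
E(B, u) = 4*B
p(t, H) = -20 (p(t, H) = 4*(-5) = -20)
p(12, 3) - 128/(-129) = -20 - 128/(-129) = -20 - 1/129*(-128) = -20 + 128/129 = -2452/129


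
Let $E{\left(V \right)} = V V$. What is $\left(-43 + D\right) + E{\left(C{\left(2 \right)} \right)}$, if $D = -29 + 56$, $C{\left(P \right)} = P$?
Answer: $-12$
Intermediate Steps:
$D = 27$
$E{\left(V \right)} = V^{2}$
$\left(-43 + D\right) + E{\left(C{\left(2 \right)} \right)} = \left(-43 + 27\right) + 2^{2} = -16 + 4 = -12$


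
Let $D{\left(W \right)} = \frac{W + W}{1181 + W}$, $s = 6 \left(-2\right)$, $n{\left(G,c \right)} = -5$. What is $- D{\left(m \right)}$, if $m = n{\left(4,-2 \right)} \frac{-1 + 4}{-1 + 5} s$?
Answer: $- \frac{45}{613} \approx -0.073409$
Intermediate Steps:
$s = -12$
$m = 45$ ($m = - 5 \frac{-1 + 4}{-1 + 5} \left(-12\right) = - 5 \cdot \frac{3}{4} \left(-12\right) = - 5 \cdot 3 \cdot \frac{1}{4} \left(-12\right) = \left(-5\right) \frac{3}{4} \left(-12\right) = \left(- \frac{15}{4}\right) \left(-12\right) = 45$)
$D{\left(W \right)} = \frac{2 W}{1181 + W}$
$- D{\left(m \right)} = - \frac{2 \cdot 45}{1181 + 45} = - \frac{2 \cdot 45}{1226} = \left(-1\right) \frac{45}{613} = - \frac{45}{613}$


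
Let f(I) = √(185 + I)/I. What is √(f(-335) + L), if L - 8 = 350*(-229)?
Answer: √(-359757438 - 67*I*√6)/67 ≈ 6.4572e-5 - 283.09*I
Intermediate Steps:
f(I) = √(185 + I)/I
L = -80142 (L = 8 + 350*(-229) = 8 - 80150 = -80142)
√(f(-335) + L) = √(√(185 - 335)/(-335) - 80142) = √(-I*√6/67 - 80142) = √(-80142 - I*√6/67)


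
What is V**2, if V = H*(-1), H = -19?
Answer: 361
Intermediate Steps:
V = 19 (V = -19*(-1) = 19)
V**2 = 19**2 = 361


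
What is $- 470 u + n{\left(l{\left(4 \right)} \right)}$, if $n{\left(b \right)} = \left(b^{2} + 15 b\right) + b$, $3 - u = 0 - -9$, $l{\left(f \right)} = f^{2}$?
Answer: $3332$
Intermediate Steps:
$u = -6$ ($u = 3 - \left(0 - -9\right) = 3 - \left(0 + 9\right) = 3 - 9 = -6$)
$n{\left(b \right)} = b^{2} + 16 b$
$- 470 u + n{\left(l{\left(4 \right)} \right)} = \left(-470\right) \left(-6\right) + 4^{2} \left(16 + 4^{2}\right) = 2820 + 16 \left(16 + 16\right) = 2820 + 16 \cdot 32 = 2820 + 512 = 3332$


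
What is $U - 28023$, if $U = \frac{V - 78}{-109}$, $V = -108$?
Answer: $- \frac{3054321}{109} \approx -28021.0$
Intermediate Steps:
$U = \frac{186}{109}$ ($U = \frac{-108 - 78}{-109} = \left(- \frac{1}{109}\right) \left(-186\right) = \frac{186}{109} \approx 1.7064$)
$U - 28023 = \frac{186}{109} - 28023 = - \frac{3054321}{109}$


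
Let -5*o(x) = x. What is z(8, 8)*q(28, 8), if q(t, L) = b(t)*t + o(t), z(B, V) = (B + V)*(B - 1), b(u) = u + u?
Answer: 874944/5 ≈ 1.7499e+5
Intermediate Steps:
b(u) = 2*u
o(x) = -x/5
z(B, V) = (-1 + B)*(B + V) (z(B, V) = (B + V)*(-1 + B) = (-1 + B)*(B + V))
q(t, L) = 2*t² - t/5 (q(t, L) = (2*t)*t - t/5 = 2*t² - t/5)
z(8, 8)*q(28, 8) = (8² - 1*8 - 1*8 + 8*8)*((⅕)*28*(-1 + 10*28)) = (64 - 8 - 8 + 64)*((⅕)*28*(-1 + 280)) = 112*((⅕)*28*279) = 112*(7812/5) = 874944/5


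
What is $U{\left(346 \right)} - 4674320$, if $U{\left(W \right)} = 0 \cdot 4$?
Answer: $-4674320$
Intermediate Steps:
$U{\left(W \right)} = 0$
$U{\left(346 \right)} - 4674320 = 0 - 4674320 = -4674320$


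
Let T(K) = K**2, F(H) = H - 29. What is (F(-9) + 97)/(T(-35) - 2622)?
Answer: -59/1397 ≈ -0.042233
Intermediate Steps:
F(H) = -29 + H
(F(-9) + 97)/(T(-35) - 2622) = ((-29 - 9) + 97)/((-35)**2 - 2622) = (-38 + 97)/(1225 - 2622) = 59/(-1397) = 59*(-1/1397) = -59/1397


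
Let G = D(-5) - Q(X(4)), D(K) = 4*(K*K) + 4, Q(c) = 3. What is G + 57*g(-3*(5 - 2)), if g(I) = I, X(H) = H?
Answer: -412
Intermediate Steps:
D(K) = 4 + 4*K**2 (D(K) = 4*K**2 + 4 = 4 + 4*K**2)
G = 101 (G = (4 + 4*(-5)**2) - 1*3 = (4 + 4*25) - 3 = (4 + 100) - 3 = 104 - 3 = 101)
G + 57*g(-3*(5 - 2)) = 101 + 57*(-3*(5 - 2)) = 101 + 57*(-3*3) = 101 + 57*(-9) = 101 - 513 = -412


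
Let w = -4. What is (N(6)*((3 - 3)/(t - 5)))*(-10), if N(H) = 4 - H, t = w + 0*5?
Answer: 0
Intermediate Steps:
t = -4 (t = -4 + 0*5 = -4 + 0 = -4)
(N(6)*((3 - 3)/(t - 5)))*(-10) = ((4 - 1*6)*((3 - 3)/(-4 - 5)))*(-10) = ((4 - 6)*(0/(-9)))*(-10) = -0*(-1)/9*(-10) = -2*0*(-10) = 0*(-10) = 0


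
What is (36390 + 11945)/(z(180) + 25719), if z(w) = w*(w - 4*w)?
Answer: -48335/71481 ≈ -0.67619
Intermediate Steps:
z(w) = -3*w² (z(w) = w*(-3*w) = -3*w²)
(36390 + 11945)/(z(180) + 25719) = (36390 + 11945)/(-3*180² + 25719) = 48335/(-3*32400 + 25719) = 48335/(-97200 + 25719) = 48335/(-71481) = 48335*(-1/71481) = -48335/71481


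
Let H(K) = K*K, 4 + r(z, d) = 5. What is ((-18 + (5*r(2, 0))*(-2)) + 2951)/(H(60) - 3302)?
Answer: 2923/298 ≈ 9.8087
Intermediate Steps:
r(z, d) = 1 (r(z, d) = -4 + 5 = 1)
H(K) = K**2
((-18 + (5*r(2, 0))*(-2)) + 2951)/(H(60) - 3302) = ((-18 + (5*1)*(-2)) + 2951)/(60**2 - 3302) = ((-18 + 5*(-2)) + 2951)/(3600 - 3302) = ((-18 - 10) + 2951)/298 = (-28 + 2951)*(1/298) = 2923*(1/298) = 2923/298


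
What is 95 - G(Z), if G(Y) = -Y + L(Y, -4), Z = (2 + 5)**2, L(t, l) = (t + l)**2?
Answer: -1881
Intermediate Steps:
L(t, l) = (l + t)**2
Z = 49 (Z = 7**2 = 49)
G(Y) = (-4 + Y)**2 - Y (G(Y) = -Y + (-4 + Y)**2 = (-4 + Y)**2 - Y)
95 - G(Z) = 95 - ((-4 + 49)**2 - 1*49) = 95 - (45**2 - 49) = 95 - (2025 - 49) = 95 - 1*1976 = 95 - 1976 = -1881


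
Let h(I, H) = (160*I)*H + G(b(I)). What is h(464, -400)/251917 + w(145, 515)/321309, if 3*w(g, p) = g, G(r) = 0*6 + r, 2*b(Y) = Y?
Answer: -28624516032971/242829598059 ≈ -117.88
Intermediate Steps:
b(Y) = Y/2
G(r) = r (G(r) = 0 + r = r)
w(g, p) = g/3
h(I, H) = I/2 + 160*H*I (h(I, H) = (160*I)*H + I/2 = 160*H*I + I/2 = I/2 + 160*H*I)
h(464, -400)/251917 + w(145, 515)/321309 = ((½)*464*(1 + 320*(-400)))/251917 + ((⅓)*145)/321309 = ((½)*464*(1 - 128000))*(1/251917) + (145/3)*(1/321309) = ((½)*464*(-127999))*(1/251917) + 145/963927 = -29695768*1/251917 + 145/963927 = -29695768/251917 + 145/963927 = -28624516032971/242829598059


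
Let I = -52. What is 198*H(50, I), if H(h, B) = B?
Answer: -10296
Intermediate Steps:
198*H(50, I) = 198*(-52) = -10296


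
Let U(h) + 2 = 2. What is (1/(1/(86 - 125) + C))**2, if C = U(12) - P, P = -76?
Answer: 1521/8779369 ≈ 0.00017325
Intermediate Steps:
U(h) = 0 (U(h) = -2 + 2 = 0)
C = 76 (C = 0 - 1*(-76) = 0 + 76 = 76)
(1/(1/(86 - 125) + C))**2 = (1/(1/(86 - 125) + 76))**2 = (1/(1/(-39) + 76))**2 = (1/(-1/39 + 76))**2 = (1/(2963/39))**2 = (39/2963)**2 = 1521/8779369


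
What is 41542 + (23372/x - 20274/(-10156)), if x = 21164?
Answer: 1116221215937/26867698 ≈ 41545.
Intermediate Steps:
41542 + (23372/x - 20274/(-10156)) = 41542 + (23372/21164 - 20274/(-10156)) = 41542 + (23372*(1/21164) - 20274*(-1/10156)) = 41542 + (5843/5291 + 10137/5078) = 41542 + 83305621/26867698 = 1116221215937/26867698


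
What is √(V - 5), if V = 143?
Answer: √138 ≈ 11.747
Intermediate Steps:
√(V - 5) = √(143 - 5) = √138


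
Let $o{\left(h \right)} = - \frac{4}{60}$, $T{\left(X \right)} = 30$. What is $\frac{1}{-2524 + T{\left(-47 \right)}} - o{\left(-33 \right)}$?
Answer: $\frac{2479}{37410} \approx 0.066266$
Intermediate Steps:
$o{\left(h \right)} = - \frac{1}{15}$ ($o{\left(h \right)} = \left(-4\right) \frac{1}{60} = - \frac{1}{15}$)
$\frac{1}{-2524 + T{\left(-47 \right)}} - o{\left(-33 \right)} = \frac{1}{-2524 + 30} - - \frac{1}{15} = \frac{1}{-2494} + \frac{1}{15} = - \frac{1}{2494} + \frac{1}{15} = \frac{2479}{37410}$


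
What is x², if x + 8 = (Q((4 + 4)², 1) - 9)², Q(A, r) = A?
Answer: 9102289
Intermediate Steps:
x = 3017 (x = -8 + ((4 + 4)² - 9)² = -8 + (8² - 9)² = -8 + (64 - 9)² = -8 + 55² = -8 + 3025 = 3017)
x² = 3017² = 9102289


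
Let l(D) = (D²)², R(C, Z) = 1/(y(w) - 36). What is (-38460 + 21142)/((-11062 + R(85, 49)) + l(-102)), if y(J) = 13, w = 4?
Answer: -398314/2489339541 ≈ -0.00016001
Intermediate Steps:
R(C, Z) = -1/23 (R(C, Z) = 1/(13 - 36) = 1/(-23) = -1/23)
l(D) = D⁴
(-38460 + 21142)/((-11062 + R(85, 49)) + l(-102)) = (-38460 + 21142)/((-11062 - 1/23) + (-102)⁴) = -17318/(-254427/23 + 108243216) = -17318/2489339541/23 = -17318*23/2489339541 = -398314/2489339541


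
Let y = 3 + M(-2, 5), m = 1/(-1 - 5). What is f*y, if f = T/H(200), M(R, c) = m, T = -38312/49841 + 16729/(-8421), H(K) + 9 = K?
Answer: -19659062497/480988875906 ≈ -0.040872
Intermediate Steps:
H(K) = -9 + K
T = -1156415441/419711061 (T = -38312*1/49841 + 16729*(-1/8421) = -38312/49841 - 16729/8421 = -1156415441/419711061 ≈ -2.7553)
m = -1/6 (m = 1/(-6) = -1/6 ≈ -0.16667)
M(R, c) = -1/6
y = 17/6 (y = 3 - 1/6 = 17/6 ≈ 2.8333)
f = -1156415441/80164812651 (f = -1156415441/(419711061*(-9 + 200)) = -1156415441/419711061/191 = -1156415441/419711061*1/191 = -1156415441/80164812651 ≈ -0.014425)
f*y = -1156415441/80164812651*17/6 = -19659062497/480988875906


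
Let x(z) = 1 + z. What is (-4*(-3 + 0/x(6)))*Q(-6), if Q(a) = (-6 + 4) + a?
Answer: -96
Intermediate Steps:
Q(a) = -2 + a
(-4*(-3 + 0/x(6)))*Q(-6) = (-4*(-3 + 0/(1 + 6)))*(-2 - 6) = -4*(-3 + 0/7)*(-8) = -4*(-3 + 0*(1/7))*(-8) = -4*(-3 + 0)*(-8) = -4*(-3)*(-8) = 12*(-8) = -96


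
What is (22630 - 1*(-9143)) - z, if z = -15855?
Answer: 47628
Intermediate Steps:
(22630 - 1*(-9143)) - z = (22630 - 1*(-9143)) - 1*(-15855) = (22630 + 9143) + 15855 = 31773 + 15855 = 47628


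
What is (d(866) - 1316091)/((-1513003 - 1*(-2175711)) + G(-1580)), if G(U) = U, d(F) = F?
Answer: -1315225/661128 ≈ -1.9894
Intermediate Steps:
(d(866) - 1316091)/((-1513003 - 1*(-2175711)) + G(-1580)) = (866 - 1316091)/((-1513003 - 1*(-2175711)) - 1580) = -1315225/((-1513003 + 2175711) - 1580) = -1315225/(662708 - 1580) = -1315225/661128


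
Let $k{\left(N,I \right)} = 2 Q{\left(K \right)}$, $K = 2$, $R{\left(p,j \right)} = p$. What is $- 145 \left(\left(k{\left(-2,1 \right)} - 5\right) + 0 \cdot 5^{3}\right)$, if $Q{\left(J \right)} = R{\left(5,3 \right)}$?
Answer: $-725$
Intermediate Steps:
$Q{\left(J \right)} = 5$
$k{\left(N,I \right)} = 10$ ($k{\left(N,I \right)} = 2 \cdot 5 = 10$)
$- 145 \left(\left(k{\left(-2,1 \right)} - 5\right) + 0 \cdot 5^{3}\right) = - 145 \left(\left(10 - 5\right) + 0 \cdot 5^{3}\right) = - 145 \left(\left(10 - 5\right) + 0 \cdot 125\right) = - 145 \left(5 + 0\right) = \left(-145\right) 5 = -725$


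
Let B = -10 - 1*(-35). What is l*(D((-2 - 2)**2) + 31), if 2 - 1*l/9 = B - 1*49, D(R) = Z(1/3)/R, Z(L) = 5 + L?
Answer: 7332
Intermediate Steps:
B = 25 (B = -10 + 35 = 25)
D(R) = 16/(3*R) (D(R) = (5 + 1/3)/R = 16/(3*R))
l = 234 (l = 18 - 9*(25 - 1*49) = 18 - 9*(25 - 49) = 18 - 9*(-24) = 18 + 216 = 234)
l*(D((-2 - 2)**2) + 31) = 234*(16/(3*((-2 - 2)**2)) + 31) = 234*(16/(3*((-4)**2)) + 31) = 234*((16/3)/16 + 31) = 234*((16/3)*(1/16) + 31) = 234*(1/3 + 31) = 234*(94/3) = 7332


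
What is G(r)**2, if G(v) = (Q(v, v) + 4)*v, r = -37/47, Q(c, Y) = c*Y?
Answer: 142570432225/10779215329 ≈ 13.226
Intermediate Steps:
Q(c, Y) = Y*c
r = -37/47 (r = -37*1/47 = -37/47 ≈ -0.78723)
G(v) = v*(4 + v**2) (G(v) = (v*v + 4)*v = (v**2 + 4)*v = (4 + v**2)*v = v*(4 + v**2))
G(r)**2 = (-37*(4 + (-37/47)**2)/47)**2 = (-37*(4 + 1369/2209)/47)**2 = (-37/47*10205/2209)**2 = (-377585/103823)**2 = 142570432225/10779215329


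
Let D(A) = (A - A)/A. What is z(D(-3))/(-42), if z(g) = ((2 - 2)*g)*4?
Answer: 0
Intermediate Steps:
D(A) = 0 (D(A) = 0/A = 0)
z(g) = 0 (z(g) = (0*g)*4 = 0*4 = 0)
z(D(-3))/(-42) = 0/(-42) = -1/42*0 = 0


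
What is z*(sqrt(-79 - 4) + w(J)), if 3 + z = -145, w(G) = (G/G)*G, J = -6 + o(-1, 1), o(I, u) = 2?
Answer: 592 - 148*I*sqrt(83) ≈ 592.0 - 1348.3*I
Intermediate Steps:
J = -4 (J = -6 + 2 = -4)
w(G) = G (w(G) = 1*G = G)
z = -148 (z = -3 - 145 = -148)
z*(sqrt(-79 - 4) + w(J)) = -148*(sqrt(-79 - 4) - 4) = -148*(sqrt(-83) - 4) = -148*(I*sqrt(83) - 4) = -148*(-4 + I*sqrt(83)) = 592 - 148*I*sqrt(83)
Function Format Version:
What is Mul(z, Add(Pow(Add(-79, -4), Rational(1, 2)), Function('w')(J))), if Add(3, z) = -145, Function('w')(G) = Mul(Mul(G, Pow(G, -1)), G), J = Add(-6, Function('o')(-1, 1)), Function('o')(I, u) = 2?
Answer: Add(592, Mul(-148, I, Pow(83, Rational(1, 2)))) ≈ Add(592.00, Mul(-1348.3, I))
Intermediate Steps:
J = -4 (J = Add(-6, 2) = -4)
Function('w')(G) = G (Function('w')(G) = Mul(1, G) = G)
z = -148 (z = Add(-3, -145) = -148)
Mul(z, Add(Pow(Add(-79, -4), Rational(1, 2)), Function('w')(J))) = Mul(-148, Add(Pow(Add(-79, -4), Rational(1, 2)), -4)) = Mul(-148, Add(Pow(-83, Rational(1, 2)), -4)) = Mul(-148, Add(Mul(I, Pow(83, Rational(1, 2))), -4)) = Mul(-148, Add(-4, Mul(I, Pow(83, Rational(1, 2))))) = Add(592, Mul(-148, I, Pow(83, Rational(1, 2))))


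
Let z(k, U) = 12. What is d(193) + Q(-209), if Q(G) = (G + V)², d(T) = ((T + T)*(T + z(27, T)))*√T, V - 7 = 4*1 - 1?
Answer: 39601 + 79130*√193 ≈ 1.1389e+6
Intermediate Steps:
V = 10 (V = 7 + (4*1 - 1) = 7 + (4 - 1) = 7 + 3 = 10)
d(T) = 2*T^(3/2)*(12 + T) (d(T) = ((T + T)*(T + 12))*√T = ((2*T)*(12 + T))*√T = (2*T*(12 + T))*√T = 2*T^(3/2)*(12 + T))
Q(G) = (10 + G)² (Q(G) = (G + 10)² = (10 + G)²)
d(193) + Q(-209) = 2*193^(3/2)*(12 + 193) + (10 - 209)² = 2*(193*√193)*205 + (-199)² = 79130*√193 + 39601 = 39601 + 79130*√193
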